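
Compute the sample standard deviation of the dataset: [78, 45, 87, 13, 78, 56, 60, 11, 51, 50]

25.6144

Step 1: Compute the mean: 52.9
Step 2: Sum of squared deviations from the mean: 5904.9
Step 3: Sample variance = 5904.9 / 9 = 656.1
Step 4: Standard deviation = sqrt(656.1) = 25.6144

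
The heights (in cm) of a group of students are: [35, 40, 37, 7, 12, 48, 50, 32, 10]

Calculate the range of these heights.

43

Step 1: Identify the maximum value: max = 50
Step 2: Identify the minimum value: min = 7
Step 3: Range = max - min = 50 - 7 = 43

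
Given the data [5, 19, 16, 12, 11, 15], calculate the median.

13.5

Step 1: Sort the data in ascending order: [5, 11, 12, 15, 16, 19]
Step 2: The number of values is n = 6.
Step 3: Since n is even, the median is the average of positions 3 and 4:
  Median = (12 + 15) / 2 = 13.5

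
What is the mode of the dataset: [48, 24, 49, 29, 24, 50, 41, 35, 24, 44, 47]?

24

Step 1: Count the frequency of each value:
  24: appears 3 time(s)
  29: appears 1 time(s)
  35: appears 1 time(s)
  41: appears 1 time(s)
  44: appears 1 time(s)
  47: appears 1 time(s)
  48: appears 1 time(s)
  49: appears 1 time(s)
  50: appears 1 time(s)
Step 2: The value 24 appears most frequently (3 times).
Step 3: Mode = 24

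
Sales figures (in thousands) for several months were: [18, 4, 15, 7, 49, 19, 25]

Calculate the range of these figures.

45

Step 1: Identify the maximum value: max = 49
Step 2: Identify the minimum value: min = 4
Step 3: Range = max - min = 49 - 4 = 45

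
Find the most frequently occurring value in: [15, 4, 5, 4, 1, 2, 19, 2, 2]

2

Step 1: Count the frequency of each value:
  1: appears 1 time(s)
  2: appears 3 time(s)
  4: appears 2 time(s)
  5: appears 1 time(s)
  15: appears 1 time(s)
  19: appears 1 time(s)
Step 2: The value 2 appears most frequently (3 times).
Step 3: Mode = 2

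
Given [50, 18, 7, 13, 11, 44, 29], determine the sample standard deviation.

16.9003

Step 1: Compute the mean: 24.5714
Step 2: Sum of squared deviations from the mean: 1713.7143
Step 3: Sample variance = 1713.7143 / 6 = 285.619
Step 4: Standard deviation = sqrt(285.619) = 16.9003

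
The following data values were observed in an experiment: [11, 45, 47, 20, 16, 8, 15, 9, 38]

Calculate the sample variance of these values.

246.4444

Step 1: Compute the mean: (11 + 45 + 47 + 20 + 16 + 8 + 15 + 9 + 38) / 9 = 23.2222
Step 2: Compute squared deviations from the mean:
  (11 - 23.2222)^2 = 149.3827
  (45 - 23.2222)^2 = 474.2716
  (47 - 23.2222)^2 = 565.3827
  (20 - 23.2222)^2 = 10.3827
  (16 - 23.2222)^2 = 52.1605
  (8 - 23.2222)^2 = 231.716
  (15 - 23.2222)^2 = 67.6049
  (9 - 23.2222)^2 = 202.2716
  (38 - 23.2222)^2 = 218.3827
Step 3: Sum of squared deviations = 1971.5556
Step 4: Sample variance = 1971.5556 / 8 = 246.4444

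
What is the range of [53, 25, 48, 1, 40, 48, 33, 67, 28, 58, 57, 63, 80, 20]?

79

Step 1: Identify the maximum value: max = 80
Step 2: Identify the minimum value: min = 1
Step 3: Range = max - min = 80 - 1 = 79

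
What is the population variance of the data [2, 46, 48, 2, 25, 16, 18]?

301.6735

Step 1: Compute the mean: (2 + 46 + 48 + 2 + 25 + 16 + 18) / 7 = 22.4286
Step 2: Compute squared deviations from the mean:
  (2 - 22.4286)^2 = 417.3265
  (46 - 22.4286)^2 = 555.6122
  (48 - 22.4286)^2 = 653.898
  (2 - 22.4286)^2 = 417.3265
  (25 - 22.4286)^2 = 6.6122
  (16 - 22.4286)^2 = 41.3265
  (18 - 22.4286)^2 = 19.6122
Step 3: Sum of squared deviations = 2111.7143
Step 4: Population variance = 2111.7143 / 7 = 301.6735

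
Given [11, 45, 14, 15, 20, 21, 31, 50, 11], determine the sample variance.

213.6944

Step 1: Compute the mean: (11 + 45 + 14 + 15 + 20 + 21 + 31 + 50 + 11) / 9 = 24.2222
Step 2: Compute squared deviations from the mean:
  (11 - 24.2222)^2 = 174.8272
  (45 - 24.2222)^2 = 431.716
  (14 - 24.2222)^2 = 104.4938
  (15 - 24.2222)^2 = 85.0494
  (20 - 24.2222)^2 = 17.8272
  (21 - 24.2222)^2 = 10.3827
  (31 - 24.2222)^2 = 45.9383
  (50 - 24.2222)^2 = 664.4938
  (11 - 24.2222)^2 = 174.8272
Step 3: Sum of squared deviations = 1709.5556
Step 4: Sample variance = 1709.5556 / 8 = 213.6944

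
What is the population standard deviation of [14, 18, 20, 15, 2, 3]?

7

Step 1: Compute the mean: 12
Step 2: Sum of squared deviations from the mean: 294
Step 3: Population variance = 294 / 6 = 49
Step 4: Standard deviation = sqrt(49) = 7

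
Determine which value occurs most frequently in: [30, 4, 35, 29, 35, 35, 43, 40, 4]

35

Step 1: Count the frequency of each value:
  4: appears 2 time(s)
  29: appears 1 time(s)
  30: appears 1 time(s)
  35: appears 3 time(s)
  40: appears 1 time(s)
  43: appears 1 time(s)
Step 2: The value 35 appears most frequently (3 times).
Step 3: Mode = 35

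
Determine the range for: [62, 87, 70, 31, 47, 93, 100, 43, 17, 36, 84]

83

Step 1: Identify the maximum value: max = 100
Step 2: Identify the minimum value: min = 17
Step 3: Range = max - min = 100 - 17 = 83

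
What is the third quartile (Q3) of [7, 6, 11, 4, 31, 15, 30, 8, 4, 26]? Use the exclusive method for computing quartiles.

27

Step 1: Sort the data: [4, 4, 6, 7, 8, 11, 15, 26, 30, 31]
Step 2: n = 10
Step 3: Using the exclusive quartile method:
  Q1 = 5.5
  Q2 (median) = 9.5
  Q3 = 27
  IQR = Q3 - Q1 = 27 - 5.5 = 21.5
Step 4: Q3 = 27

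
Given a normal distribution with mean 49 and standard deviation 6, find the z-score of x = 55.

1

Step 1: Recall the z-score formula: z = (x - mu) / sigma
Step 2: Substitute values: z = (55 - 49) / 6
Step 3: z = 6 / 6 = 1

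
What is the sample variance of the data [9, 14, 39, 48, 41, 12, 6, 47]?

334.2857

Step 1: Compute the mean: (9 + 14 + 39 + 48 + 41 + 12 + 6 + 47) / 8 = 27
Step 2: Compute squared deviations from the mean:
  (9 - 27)^2 = 324
  (14 - 27)^2 = 169
  (39 - 27)^2 = 144
  (48 - 27)^2 = 441
  (41 - 27)^2 = 196
  (12 - 27)^2 = 225
  (6 - 27)^2 = 441
  (47 - 27)^2 = 400
Step 3: Sum of squared deviations = 2340
Step 4: Sample variance = 2340 / 7 = 334.2857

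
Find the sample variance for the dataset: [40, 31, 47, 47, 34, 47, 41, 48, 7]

172.75

Step 1: Compute the mean: (40 + 31 + 47 + 47 + 34 + 47 + 41 + 48 + 7) / 9 = 38
Step 2: Compute squared deviations from the mean:
  (40 - 38)^2 = 4
  (31 - 38)^2 = 49
  (47 - 38)^2 = 81
  (47 - 38)^2 = 81
  (34 - 38)^2 = 16
  (47 - 38)^2 = 81
  (41 - 38)^2 = 9
  (48 - 38)^2 = 100
  (7 - 38)^2 = 961
Step 3: Sum of squared deviations = 1382
Step 4: Sample variance = 1382 / 8 = 172.75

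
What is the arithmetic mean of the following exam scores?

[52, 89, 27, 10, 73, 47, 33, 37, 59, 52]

47.9

Step 1: Sum all values: 52 + 89 + 27 + 10 + 73 + 47 + 33 + 37 + 59 + 52 = 479
Step 2: Count the number of values: n = 10
Step 3: Mean = sum / n = 479 / 10 = 47.9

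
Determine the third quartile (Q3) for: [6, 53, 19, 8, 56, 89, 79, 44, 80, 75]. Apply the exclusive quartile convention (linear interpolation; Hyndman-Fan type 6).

79.25

Step 1: Sort the data: [6, 8, 19, 44, 53, 56, 75, 79, 80, 89]
Step 2: n = 10
Step 3: Using the exclusive quartile method:
  Q1 = 16.25
  Q2 (median) = 54.5
  Q3 = 79.25
  IQR = Q3 - Q1 = 79.25 - 16.25 = 63
Step 4: Q3 = 79.25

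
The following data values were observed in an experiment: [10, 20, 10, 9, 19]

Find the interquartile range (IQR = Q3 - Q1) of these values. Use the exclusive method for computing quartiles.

10

Step 1: Sort the data: [9, 10, 10, 19, 20]
Step 2: n = 5
Step 3: Using the exclusive quartile method:
  Q1 = 9.5
  Q2 (median) = 10
  Q3 = 19.5
  IQR = Q3 - Q1 = 19.5 - 9.5 = 10
Step 4: IQR = 10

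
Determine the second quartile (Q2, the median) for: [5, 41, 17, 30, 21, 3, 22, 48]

21.5

Step 1: Sort the data: [3, 5, 17, 21, 22, 30, 41, 48]
Step 2: n = 8
Step 3: Q2 is the median. Since n is even, it is the average of the values at positions 4 and 5:
  Q2 = (21 + 22) / 2 = 21.5
Step 4: Q2 = 21.5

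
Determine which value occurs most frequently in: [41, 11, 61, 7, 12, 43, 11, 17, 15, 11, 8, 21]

11

Step 1: Count the frequency of each value:
  7: appears 1 time(s)
  8: appears 1 time(s)
  11: appears 3 time(s)
  12: appears 1 time(s)
  15: appears 1 time(s)
  17: appears 1 time(s)
  21: appears 1 time(s)
  41: appears 1 time(s)
  43: appears 1 time(s)
  61: appears 1 time(s)
Step 2: The value 11 appears most frequently (3 times).
Step 3: Mode = 11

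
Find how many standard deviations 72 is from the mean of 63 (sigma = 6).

1.5

Step 1: Recall the z-score formula: z = (x - mu) / sigma
Step 2: Substitute values: z = (72 - 63) / 6
Step 3: z = 9 / 6 = 1.5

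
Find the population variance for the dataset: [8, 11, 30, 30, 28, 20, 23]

69.102

Step 1: Compute the mean: (8 + 11 + 30 + 30 + 28 + 20 + 23) / 7 = 21.4286
Step 2: Compute squared deviations from the mean:
  (8 - 21.4286)^2 = 180.3265
  (11 - 21.4286)^2 = 108.7551
  (30 - 21.4286)^2 = 73.4694
  (30 - 21.4286)^2 = 73.4694
  (28 - 21.4286)^2 = 43.1837
  (20 - 21.4286)^2 = 2.0408
  (23 - 21.4286)^2 = 2.4694
Step 3: Sum of squared deviations = 483.7143
Step 4: Population variance = 483.7143 / 7 = 69.102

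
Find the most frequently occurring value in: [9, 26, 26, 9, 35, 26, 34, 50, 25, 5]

26

Step 1: Count the frequency of each value:
  5: appears 1 time(s)
  9: appears 2 time(s)
  25: appears 1 time(s)
  26: appears 3 time(s)
  34: appears 1 time(s)
  35: appears 1 time(s)
  50: appears 1 time(s)
Step 2: The value 26 appears most frequently (3 times).
Step 3: Mode = 26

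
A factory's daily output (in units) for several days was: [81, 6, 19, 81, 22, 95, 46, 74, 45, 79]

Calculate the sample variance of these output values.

983.9556

Step 1: Compute the mean: (81 + 6 + 19 + 81 + 22 + 95 + 46 + 74 + 45 + 79) / 10 = 54.8
Step 2: Compute squared deviations from the mean:
  (81 - 54.8)^2 = 686.44
  (6 - 54.8)^2 = 2381.44
  (19 - 54.8)^2 = 1281.64
  (81 - 54.8)^2 = 686.44
  (22 - 54.8)^2 = 1075.84
  (95 - 54.8)^2 = 1616.04
  (46 - 54.8)^2 = 77.44
  (74 - 54.8)^2 = 368.64
  (45 - 54.8)^2 = 96.04
  (79 - 54.8)^2 = 585.64
Step 3: Sum of squared deviations = 8855.6
Step 4: Sample variance = 8855.6 / 9 = 983.9556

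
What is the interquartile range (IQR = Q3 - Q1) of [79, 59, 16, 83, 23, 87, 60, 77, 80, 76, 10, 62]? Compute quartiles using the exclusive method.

47.75

Step 1: Sort the data: [10, 16, 23, 59, 60, 62, 76, 77, 79, 80, 83, 87]
Step 2: n = 12
Step 3: Using the exclusive quartile method:
  Q1 = 32
  Q2 (median) = 69
  Q3 = 79.75
  IQR = Q3 - Q1 = 79.75 - 32 = 47.75
Step 4: IQR = 47.75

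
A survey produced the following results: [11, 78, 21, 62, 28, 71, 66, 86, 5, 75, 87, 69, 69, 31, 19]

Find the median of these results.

66

Step 1: Sort the data in ascending order: [5, 11, 19, 21, 28, 31, 62, 66, 69, 69, 71, 75, 78, 86, 87]
Step 2: The number of values is n = 15.
Step 3: Since n is odd, the median is the middle value at position 8: 66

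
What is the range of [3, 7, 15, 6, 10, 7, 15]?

12

Step 1: Identify the maximum value: max = 15
Step 2: Identify the minimum value: min = 3
Step 3: Range = max - min = 15 - 3 = 12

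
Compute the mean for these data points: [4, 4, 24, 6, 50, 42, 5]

19.2857

Step 1: Sum all values: 4 + 4 + 24 + 6 + 50 + 42 + 5 = 135
Step 2: Count the number of values: n = 7
Step 3: Mean = sum / n = 135 / 7 = 19.2857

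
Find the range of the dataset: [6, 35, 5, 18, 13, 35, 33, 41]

36

Step 1: Identify the maximum value: max = 41
Step 2: Identify the minimum value: min = 5
Step 3: Range = max - min = 41 - 5 = 36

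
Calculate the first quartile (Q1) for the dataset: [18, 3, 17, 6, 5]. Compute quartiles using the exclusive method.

4

Step 1: Sort the data: [3, 5, 6, 17, 18]
Step 2: n = 5
Step 3: Using the exclusive quartile method:
  Q1 = 4
  Q2 (median) = 6
  Q3 = 17.5
  IQR = Q3 - Q1 = 17.5 - 4 = 13.5
Step 4: Q1 = 4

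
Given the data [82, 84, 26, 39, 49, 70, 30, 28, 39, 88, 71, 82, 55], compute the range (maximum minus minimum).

62

Step 1: Identify the maximum value: max = 88
Step 2: Identify the minimum value: min = 26
Step 3: Range = max - min = 88 - 26 = 62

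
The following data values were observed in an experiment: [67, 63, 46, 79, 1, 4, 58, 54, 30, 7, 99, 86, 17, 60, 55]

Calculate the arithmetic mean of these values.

48.4

Step 1: Sum all values: 67 + 63 + 46 + 79 + 1 + 4 + 58 + 54 + 30 + 7 + 99 + 86 + 17 + 60 + 55 = 726
Step 2: Count the number of values: n = 15
Step 3: Mean = sum / n = 726 / 15 = 48.4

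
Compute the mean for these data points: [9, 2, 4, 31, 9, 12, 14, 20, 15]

12.8889

Step 1: Sum all values: 9 + 2 + 4 + 31 + 9 + 12 + 14 + 20 + 15 = 116
Step 2: Count the number of values: n = 9
Step 3: Mean = sum / n = 116 / 9 = 12.8889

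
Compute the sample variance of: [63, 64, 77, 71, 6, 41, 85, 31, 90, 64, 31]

681.0545

Step 1: Compute the mean: (63 + 64 + 77 + 71 + 6 + 41 + 85 + 31 + 90 + 64 + 31) / 11 = 56.6364
Step 2: Compute squared deviations from the mean:
  (63 - 56.6364)^2 = 40.4959
  (64 - 56.6364)^2 = 54.2231
  (77 - 56.6364)^2 = 414.6777
  (71 - 56.6364)^2 = 206.314
  (6 - 56.6364)^2 = 2564.0413
  (41 - 56.6364)^2 = 244.4959
  (85 - 56.6364)^2 = 804.4959
  (31 - 56.6364)^2 = 657.2231
  (90 - 56.6364)^2 = 1113.1322
  (64 - 56.6364)^2 = 54.2231
  (31 - 56.6364)^2 = 657.2231
Step 3: Sum of squared deviations = 6810.5455
Step 4: Sample variance = 6810.5455 / 10 = 681.0545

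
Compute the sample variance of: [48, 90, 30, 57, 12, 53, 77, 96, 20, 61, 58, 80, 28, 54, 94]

713.8857

Step 1: Compute the mean: (48 + 90 + 30 + 57 + 12 + 53 + 77 + 96 + 20 + 61 + 58 + 80 + 28 + 54 + 94) / 15 = 57.2
Step 2: Compute squared deviations from the mean:
  (48 - 57.2)^2 = 84.64
  (90 - 57.2)^2 = 1075.84
  (30 - 57.2)^2 = 739.84
  (57 - 57.2)^2 = 0.04
  (12 - 57.2)^2 = 2043.04
  (53 - 57.2)^2 = 17.64
  (77 - 57.2)^2 = 392.04
  (96 - 57.2)^2 = 1505.44
  (20 - 57.2)^2 = 1383.84
  (61 - 57.2)^2 = 14.44
  (58 - 57.2)^2 = 0.64
  (80 - 57.2)^2 = 519.84
  (28 - 57.2)^2 = 852.64
  (54 - 57.2)^2 = 10.24
  (94 - 57.2)^2 = 1354.24
Step 3: Sum of squared deviations = 9994.4
Step 4: Sample variance = 9994.4 / 14 = 713.8857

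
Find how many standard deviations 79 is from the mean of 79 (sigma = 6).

0

Step 1: Recall the z-score formula: z = (x - mu) / sigma
Step 2: Substitute values: z = (79 - 79) / 6
Step 3: z = 0 / 6 = 0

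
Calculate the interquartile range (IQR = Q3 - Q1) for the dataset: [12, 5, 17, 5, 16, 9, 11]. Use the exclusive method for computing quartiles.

11

Step 1: Sort the data: [5, 5, 9, 11, 12, 16, 17]
Step 2: n = 7
Step 3: Using the exclusive quartile method:
  Q1 = 5
  Q2 (median) = 11
  Q3 = 16
  IQR = Q3 - Q1 = 16 - 5 = 11
Step 4: IQR = 11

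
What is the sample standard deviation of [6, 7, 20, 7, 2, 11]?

6.1779

Step 1: Compute the mean: 8.8333
Step 2: Sum of squared deviations from the mean: 190.8333
Step 3: Sample variance = 190.8333 / 5 = 38.1667
Step 4: Standard deviation = sqrt(38.1667) = 6.1779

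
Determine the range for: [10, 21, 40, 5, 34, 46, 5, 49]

44

Step 1: Identify the maximum value: max = 49
Step 2: Identify the minimum value: min = 5
Step 3: Range = max - min = 49 - 5 = 44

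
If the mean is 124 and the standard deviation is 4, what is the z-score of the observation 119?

-1.25

Step 1: Recall the z-score formula: z = (x - mu) / sigma
Step 2: Substitute values: z = (119 - 124) / 4
Step 3: z = -5 / 4 = -1.25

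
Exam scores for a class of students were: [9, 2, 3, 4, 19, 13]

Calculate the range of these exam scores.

17

Step 1: Identify the maximum value: max = 19
Step 2: Identify the minimum value: min = 2
Step 3: Range = max - min = 19 - 2 = 17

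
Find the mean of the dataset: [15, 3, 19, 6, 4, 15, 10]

10.2857

Step 1: Sum all values: 15 + 3 + 19 + 6 + 4 + 15 + 10 = 72
Step 2: Count the number of values: n = 7
Step 3: Mean = sum / n = 72 / 7 = 10.2857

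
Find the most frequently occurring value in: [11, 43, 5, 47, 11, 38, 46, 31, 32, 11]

11

Step 1: Count the frequency of each value:
  5: appears 1 time(s)
  11: appears 3 time(s)
  31: appears 1 time(s)
  32: appears 1 time(s)
  38: appears 1 time(s)
  43: appears 1 time(s)
  46: appears 1 time(s)
  47: appears 1 time(s)
Step 2: The value 11 appears most frequently (3 times).
Step 3: Mode = 11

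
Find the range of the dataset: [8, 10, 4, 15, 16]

12

Step 1: Identify the maximum value: max = 16
Step 2: Identify the minimum value: min = 4
Step 3: Range = max - min = 16 - 4 = 12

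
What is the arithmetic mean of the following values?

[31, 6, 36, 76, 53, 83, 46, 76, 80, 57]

54.4

Step 1: Sum all values: 31 + 6 + 36 + 76 + 53 + 83 + 46 + 76 + 80 + 57 = 544
Step 2: Count the number of values: n = 10
Step 3: Mean = sum / n = 544 / 10 = 54.4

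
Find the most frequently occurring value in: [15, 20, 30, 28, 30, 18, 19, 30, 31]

30

Step 1: Count the frequency of each value:
  15: appears 1 time(s)
  18: appears 1 time(s)
  19: appears 1 time(s)
  20: appears 1 time(s)
  28: appears 1 time(s)
  30: appears 3 time(s)
  31: appears 1 time(s)
Step 2: The value 30 appears most frequently (3 times).
Step 3: Mode = 30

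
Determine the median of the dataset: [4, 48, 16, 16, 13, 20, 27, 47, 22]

20

Step 1: Sort the data in ascending order: [4, 13, 16, 16, 20, 22, 27, 47, 48]
Step 2: The number of values is n = 9.
Step 3: Since n is odd, the median is the middle value at position 5: 20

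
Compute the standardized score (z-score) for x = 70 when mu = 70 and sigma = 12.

0

Step 1: Recall the z-score formula: z = (x - mu) / sigma
Step 2: Substitute values: z = (70 - 70) / 12
Step 3: z = 0 / 12 = 0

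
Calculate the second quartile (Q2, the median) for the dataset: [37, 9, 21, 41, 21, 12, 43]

21

Step 1: Sort the data: [9, 12, 21, 21, 37, 41, 43]
Step 2: n = 7
Step 3: Q2 is the median. Since n is odd, it is the middle value at position 4: 21
Step 4: Q2 = 21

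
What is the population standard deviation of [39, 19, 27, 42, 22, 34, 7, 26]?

10.6536

Step 1: Compute the mean: 27
Step 2: Sum of squared deviations from the mean: 908
Step 3: Population variance = 908 / 8 = 113.5
Step 4: Standard deviation = sqrt(113.5) = 10.6536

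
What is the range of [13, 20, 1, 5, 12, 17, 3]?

19

Step 1: Identify the maximum value: max = 20
Step 2: Identify the minimum value: min = 1
Step 3: Range = max - min = 20 - 1 = 19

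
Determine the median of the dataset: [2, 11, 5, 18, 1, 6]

5.5

Step 1: Sort the data in ascending order: [1, 2, 5, 6, 11, 18]
Step 2: The number of values is n = 6.
Step 3: Since n is even, the median is the average of positions 3 and 4:
  Median = (5 + 6) / 2 = 5.5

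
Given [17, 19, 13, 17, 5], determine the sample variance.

31.2

Step 1: Compute the mean: (17 + 19 + 13 + 17 + 5) / 5 = 14.2
Step 2: Compute squared deviations from the mean:
  (17 - 14.2)^2 = 7.84
  (19 - 14.2)^2 = 23.04
  (13 - 14.2)^2 = 1.44
  (17 - 14.2)^2 = 7.84
  (5 - 14.2)^2 = 84.64
Step 3: Sum of squared deviations = 124.8
Step 4: Sample variance = 124.8 / 4 = 31.2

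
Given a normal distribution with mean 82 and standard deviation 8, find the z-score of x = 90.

1

Step 1: Recall the z-score formula: z = (x - mu) / sigma
Step 2: Substitute values: z = (90 - 82) / 8
Step 3: z = 8 / 8 = 1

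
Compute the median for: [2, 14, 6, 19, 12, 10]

11

Step 1: Sort the data in ascending order: [2, 6, 10, 12, 14, 19]
Step 2: The number of values is n = 6.
Step 3: Since n is even, the median is the average of positions 3 and 4:
  Median = (10 + 12) / 2 = 11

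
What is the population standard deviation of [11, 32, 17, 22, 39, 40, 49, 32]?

11.9556

Step 1: Compute the mean: 30.25
Step 2: Sum of squared deviations from the mean: 1143.5
Step 3: Population variance = 1143.5 / 8 = 142.9375
Step 4: Standard deviation = sqrt(142.9375) = 11.9556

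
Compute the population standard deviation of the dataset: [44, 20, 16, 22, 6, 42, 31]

12.8556

Step 1: Compute the mean: 25.8571
Step 2: Sum of squared deviations from the mean: 1156.8571
Step 3: Population variance = 1156.8571 / 7 = 165.2653
Step 4: Standard deviation = sqrt(165.2653) = 12.8556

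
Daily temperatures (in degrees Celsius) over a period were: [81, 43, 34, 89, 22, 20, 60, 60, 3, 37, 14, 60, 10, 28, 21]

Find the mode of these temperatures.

60

Step 1: Count the frequency of each value:
  3: appears 1 time(s)
  10: appears 1 time(s)
  14: appears 1 time(s)
  20: appears 1 time(s)
  21: appears 1 time(s)
  22: appears 1 time(s)
  28: appears 1 time(s)
  34: appears 1 time(s)
  37: appears 1 time(s)
  43: appears 1 time(s)
  60: appears 3 time(s)
  81: appears 1 time(s)
  89: appears 1 time(s)
Step 2: The value 60 appears most frequently (3 times).
Step 3: Mode = 60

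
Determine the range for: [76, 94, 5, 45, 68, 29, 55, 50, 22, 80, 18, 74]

89

Step 1: Identify the maximum value: max = 94
Step 2: Identify the minimum value: min = 5
Step 3: Range = max - min = 94 - 5 = 89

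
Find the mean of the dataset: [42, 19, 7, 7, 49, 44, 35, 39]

30.25

Step 1: Sum all values: 42 + 19 + 7 + 7 + 49 + 44 + 35 + 39 = 242
Step 2: Count the number of values: n = 8
Step 3: Mean = sum / n = 242 / 8 = 30.25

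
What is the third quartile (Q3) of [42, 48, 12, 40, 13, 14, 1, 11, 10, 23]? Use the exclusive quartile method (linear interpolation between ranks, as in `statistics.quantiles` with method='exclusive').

40.5

Step 1: Sort the data: [1, 10, 11, 12, 13, 14, 23, 40, 42, 48]
Step 2: n = 10
Step 3: Using the exclusive quartile method:
  Q1 = 10.75
  Q2 (median) = 13.5
  Q3 = 40.5
  IQR = Q3 - Q1 = 40.5 - 10.75 = 29.75
Step 4: Q3 = 40.5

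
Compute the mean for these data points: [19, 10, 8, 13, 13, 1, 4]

9.7143

Step 1: Sum all values: 19 + 10 + 8 + 13 + 13 + 1 + 4 = 68
Step 2: Count the number of values: n = 7
Step 3: Mean = sum / n = 68 / 7 = 9.7143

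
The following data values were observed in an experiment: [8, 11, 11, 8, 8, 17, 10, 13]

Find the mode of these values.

8

Step 1: Count the frequency of each value:
  8: appears 3 time(s)
  10: appears 1 time(s)
  11: appears 2 time(s)
  13: appears 1 time(s)
  17: appears 1 time(s)
Step 2: The value 8 appears most frequently (3 times).
Step 3: Mode = 8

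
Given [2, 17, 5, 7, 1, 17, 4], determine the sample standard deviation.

6.7295

Step 1: Compute the mean: 7.5714
Step 2: Sum of squared deviations from the mean: 271.7143
Step 3: Sample variance = 271.7143 / 6 = 45.2857
Step 4: Standard deviation = sqrt(45.2857) = 6.7295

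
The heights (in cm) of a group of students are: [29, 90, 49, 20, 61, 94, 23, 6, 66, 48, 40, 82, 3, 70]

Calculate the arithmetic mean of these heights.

48.6429

Step 1: Sum all values: 29 + 90 + 49 + 20 + 61 + 94 + 23 + 6 + 66 + 48 + 40 + 82 + 3 + 70 = 681
Step 2: Count the number of values: n = 14
Step 3: Mean = sum / n = 681 / 14 = 48.6429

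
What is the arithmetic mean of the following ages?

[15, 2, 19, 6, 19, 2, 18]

11.5714

Step 1: Sum all values: 15 + 2 + 19 + 6 + 19 + 2 + 18 = 81
Step 2: Count the number of values: n = 7
Step 3: Mean = sum / n = 81 / 7 = 11.5714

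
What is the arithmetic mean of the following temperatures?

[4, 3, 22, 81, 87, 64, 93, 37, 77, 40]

50.8

Step 1: Sum all values: 4 + 3 + 22 + 81 + 87 + 64 + 93 + 37 + 77 + 40 = 508
Step 2: Count the number of values: n = 10
Step 3: Mean = sum / n = 508 / 10 = 50.8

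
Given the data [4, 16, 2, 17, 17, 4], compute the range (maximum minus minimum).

15

Step 1: Identify the maximum value: max = 17
Step 2: Identify the minimum value: min = 2
Step 3: Range = max - min = 17 - 2 = 15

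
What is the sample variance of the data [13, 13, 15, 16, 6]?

15.3

Step 1: Compute the mean: (13 + 13 + 15 + 16 + 6) / 5 = 12.6
Step 2: Compute squared deviations from the mean:
  (13 - 12.6)^2 = 0.16
  (13 - 12.6)^2 = 0.16
  (15 - 12.6)^2 = 5.76
  (16 - 12.6)^2 = 11.56
  (6 - 12.6)^2 = 43.56
Step 3: Sum of squared deviations = 61.2
Step 4: Sample variance = 61.2 / 4 = 15.3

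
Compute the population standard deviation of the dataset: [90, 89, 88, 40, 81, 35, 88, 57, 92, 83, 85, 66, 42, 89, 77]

19.5478

Step 1: Compute the mean: 73.4667
Step 2: Sum of squared deviations from the mean: 5731.7333
Step 3: Population variance = 5731.7333 / 15 = 382.1156
Step 4: Standard deviation = sqrt(382.1156) = 19.5478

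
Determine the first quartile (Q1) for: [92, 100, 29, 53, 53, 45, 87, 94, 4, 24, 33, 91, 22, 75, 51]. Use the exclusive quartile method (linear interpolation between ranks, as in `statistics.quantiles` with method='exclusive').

29

Step 1: Sort the data: [4, 22, 24, 29, 33, 45, 51, 53, 53, 75, 87, 91, 92, 94, 100]
Step 2: n = 15
Step 3: Using the exclusive quartile method:
  Q1 = 29
  Q2 (median) = 53
  Q3 = 91
  IQR = Q3 - Q1 = 91 - 29 = 62
Step 4: Q1 = 29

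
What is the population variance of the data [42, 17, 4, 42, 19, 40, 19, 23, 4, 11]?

193.69

Step 1: Compute the mean: (42 + 17 + 4 + 42 + 19 + 40 + 19 + 23 + 4 + 11) / 10 = 22.1
Step 2: Compute squared deviations from the mean:
  (42 - 22.1)^2 = 396.01
  (17 - 22.1)^2 = 26.01
  (4 - 22.1)^2 = 327.61
  (42 - 22.1)^2 = 396.01
  (19 - 22.1)^2 = 9.61
  (40 - 22.1)^2 = 320.41
  (19 - 22.1)^2 = 9.61
  (23 - 22.1)^2 = 0.81
  (4 - 22.1)^2 = 327.61
  (11 - 22.1)^2 = 123.21
Step 3: Sum of squared deviations = 1936.9
Step 4: Population variance = 1936.9 / 10 = 193.69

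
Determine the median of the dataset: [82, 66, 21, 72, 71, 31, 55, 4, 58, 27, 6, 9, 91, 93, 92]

58

Step 1: Sort the data in ascending order: [4, 6, 9, 21, 27, 31, 55, 58, 66, 71, 72, 82, 91, 92, 93]
Step 2: The number of values is n = 15.
Step 3: Since n is odd, the median is the middle value at position 8: 58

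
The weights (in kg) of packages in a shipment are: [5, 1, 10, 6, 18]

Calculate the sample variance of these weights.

41.5

Step 1: Compute the mean: (5 + 1 + 10 + 6 + 18) / 5 = 8
Step 2: Compute squared deviations from the mean:
  (5 - 8)^2 = 9
  (1 - 8)^2 = 49
  (10 - 8)^2 = 4
  (6 - 8)^2 = 4
  (18 - 8)^2 = 100
Step 3: Sum of squared deviations = 166
Step 4: Sample variance = 166 / 4 = 41.5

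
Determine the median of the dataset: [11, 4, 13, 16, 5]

11

Step 1: Sort the data in ascending order: [4, 5, 11, 13, 16]
Step 2: The number of values is n = 5.
Step 3: Since n is odd, the median is the middle value at position 3: 11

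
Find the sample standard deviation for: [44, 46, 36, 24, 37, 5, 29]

14.034

Step 1: Compute the mean: 31.5714
Step 2: Sum of squared deviations from the mean: 1181.7143
Step 3: Sample variance = 1181.7143 / 6 = 196.9524
Step 4: Standard deviation = sqrt(196.9524) = 14.034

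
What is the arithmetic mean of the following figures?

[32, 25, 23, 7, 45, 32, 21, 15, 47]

27.4444

Step 1: Sum all values: 32 + 25 + 23 + 7 + 45 + 32 + 21 + 15 + 47 = 247
Step 2: Count the number of values: n = 9
Step 3: Mean = sum / n = 247 / 9 = 27.4444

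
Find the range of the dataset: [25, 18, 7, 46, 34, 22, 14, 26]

39

Step 1: Identify the maximum value: max = 46
Step 2: Identify the minimum value: min = 7
Step 3: Range = max - min = 46 - 7 = 39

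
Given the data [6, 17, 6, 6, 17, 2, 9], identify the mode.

6

Step 1: Count the frequency of each value:
  2: appears 1 time(s)
  6: appears 3 time(s)
  9: appears 1 time(s)
  17: appears 2 time(s)
Step 2: The value 6 appears most frequently (3 times).
Step 3: Mode = 6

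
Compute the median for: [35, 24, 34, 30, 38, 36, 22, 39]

34.5

Step 1: Sort the data in ascending order: [22, 24, 30, 34, 35, 36, 38, 39]
Step 2: The number of values is n = 8.
Step 3: Since n is even, the median is the average of positions 4 and 5:
  Median = (34 + 35) / 2 = 34.5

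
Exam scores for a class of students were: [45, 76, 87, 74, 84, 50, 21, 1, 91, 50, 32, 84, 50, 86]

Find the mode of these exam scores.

50

Step 1: Count the frequency of each value:
  1: appears 1 time(s)
  21: appears 1 time(s)
  32: appears 1 time(s)
  45: appears 1 time(s)
  50: appears 3 time(s)
  74: appears 1 time(s)
  76: appears 1 time(s)
  84: appears 2 time(s)
  86: appears 1 time(s)
  87: appears 1 time(s)
  91: appears 1 time(s)
Step 2: The value 50 appears most frequently (3 times).
Step 3: Mode = 50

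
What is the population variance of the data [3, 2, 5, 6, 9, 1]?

7.2222

Step 1: Compute the mean: (3 + 2 + 5 + 6 + 9 + 1) / 6 = 4.3333
Step 2: Compute squared deviations from the mean:
  (3 - 4.3333)^2 = 1.7778
  (2 - 4.3333)^2 = 5.4444
  (5 - 4.3333)^2 = 0.4444
  (6 - 4.3333)^2 = 2.7778
  (9 - 4.3333)^2 = 21.7778
  (1 - 4.3333)^2 = 11.1111
Step 3: Sum of squared deviations = 43.3333
Step 4: Population variance = 43.3333 / 6 = 7.2222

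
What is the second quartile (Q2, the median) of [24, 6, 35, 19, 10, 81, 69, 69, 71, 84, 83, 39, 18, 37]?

38

Step 1: Sort the data: [6, 10, 18, 19, 24, 35, 37, 39, 69, 69, 71, 81, 83, 84]
Step 2: n = 14
Step 3: Q2 is the median. Since n is even, it is the average of the values at positions 7 and 8:
  Q2 = (37 + 39) / 2 = 38
Step 4: Q2 = 38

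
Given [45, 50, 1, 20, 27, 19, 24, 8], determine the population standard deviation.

15.6185

Step 1: Compute the mean: 24.25
Step 2: Sum of squared deviations from the mean: 1951.5
Step 3: Population variance = 1951.5 / 8 = 243.9375
Step 4: Standard deviation = sqrt(243.9375) = 15.6185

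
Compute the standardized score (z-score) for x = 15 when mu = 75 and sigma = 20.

-3

Step 1: Recall the z-score formula: z = (x - mu) / sigma
Step 2: Substitute values: z = (15 - 75) / 20
Step 3: z = -60 / 20 = -3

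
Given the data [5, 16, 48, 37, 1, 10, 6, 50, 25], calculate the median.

16

Step 1: Sort the data in ascending order: [1, 5, 6, 10, 16, 25, 37, 48, 50]
Step 2: The number of values is n = 9.
Step 3: Since n is odd, the median is the middle value at position 5: 16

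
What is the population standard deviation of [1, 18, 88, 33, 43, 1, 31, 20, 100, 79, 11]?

33.4536

Step 1: Compute the mean: 38.6364
Step 2: Sum of squared deviations from the mean: 12310.5455
Step 3: Population variance = 12310.5455 / 11 = 1119.1405
Step 4: Standard deviation = sqrt(1119.1405) = 33.4536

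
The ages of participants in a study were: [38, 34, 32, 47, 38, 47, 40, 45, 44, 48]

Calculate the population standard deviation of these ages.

5.4231

Step 1: Compute the mean: 41.3
Step 2: Sum of squared deviations from the mean: 294.1
Step 3: Population variance = 294.1 / 10 = 29.41
Step 4: Standard deviation = sqrt(29.41) = 5.4231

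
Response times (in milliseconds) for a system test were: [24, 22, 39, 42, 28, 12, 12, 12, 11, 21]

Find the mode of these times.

12

Step 1: Count the frequency of each value:
  11: appears 1 time(s)
  12: appears 3 time(s)
  21: appears 1 time(s)
  22: appears 1 time(s)
  24: appears 1 time(s)
  28: appears 1 time(s)
  39: appears 1 time(s)
  42: appears 1 time(s)
Step 2: The value 12 appears most frequently (3 times).
Step 3: Mode = 12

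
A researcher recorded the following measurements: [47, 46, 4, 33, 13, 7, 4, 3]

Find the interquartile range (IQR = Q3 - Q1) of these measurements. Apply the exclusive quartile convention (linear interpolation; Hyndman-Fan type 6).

38.75

Step 1: Sort the data: [3, 4, 4, 7, 13, 33, 46, 47]
Step 2: n = 8
Step 3: Using the exclusive quartile method:
  Q1 = 4
  Q2 (median) = 10
  Q3 = 42.75
  IQR = Q3 - Q1 = 42.75 - 4 = 38.75
Step 4: IQR = 38.75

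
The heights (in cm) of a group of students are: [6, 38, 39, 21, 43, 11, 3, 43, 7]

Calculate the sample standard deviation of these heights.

17.22

Step 1: Compute the mean: 23.4444
Step 2: Sum of squared deviations from the mean: 2372.2222
Step 3: Sample variance = 2372.2222 / 8 = 296.5278
Step 4: Standard deviation = sqrt(296.5278) = 17.22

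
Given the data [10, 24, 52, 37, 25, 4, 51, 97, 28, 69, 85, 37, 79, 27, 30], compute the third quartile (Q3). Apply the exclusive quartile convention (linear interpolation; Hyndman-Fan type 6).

69

Step 1: Sort the data: [4, 10, 24, 25, 27, 28, 30, 37, 37, 51, 52, 69, 79, 85, 97]
Step 2: n = 15
Step 3: Using the exclusive quartile method:
  Q1 = 25
  Q2 (median) = 37
  Q3 = 69
  IQR = Q3 - Q1 = 69 - 25 = 44
Step 4: Q3 = 69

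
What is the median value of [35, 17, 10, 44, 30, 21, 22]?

22

Step 1: Sort the data in ascending order: [10, 17, 21, 22, 30, 35, 44]
Step 2: The number of values is n = 7.
Step 3: Since n is odd, the median is the middle value at position 4: 22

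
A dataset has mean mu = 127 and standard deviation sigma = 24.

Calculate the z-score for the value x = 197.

2.9167

Step 1: Recall the z-score formula: z = (x - mu) / sigma
Step 2: Substitute values: z = (197 - 127) / 24
Step 3: z = 70 / 24 = 2.9167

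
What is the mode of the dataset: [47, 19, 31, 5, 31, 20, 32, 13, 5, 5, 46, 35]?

5

Step 1: Count the frequency of each value:
  5: appears 3 time(s)
  13: appears 1 time(s)
  19: appears 1 time(s)
  20: appears 1 time(s)
  31: appears 2 time(s)
  32: appears 1 time(s)
  35: appears 1 time(s)
  46: appears 1 time(s)
  47: appears 1 time(s)
Step 2: The value 5 appears most frequently (3 times).
Step 3: Mode = 5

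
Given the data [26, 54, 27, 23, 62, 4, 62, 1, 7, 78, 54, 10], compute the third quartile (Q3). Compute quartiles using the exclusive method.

60

Step 1: Sort the data: [1, 4, 7, 10, 23, 26, 27, 54, 54, 62, 62, 78]
Step 2: n = 12
Step 3: Using the exclusive quartile method:
  Q1 = 7.75
  Q2 (median) = 26.5
  Q3 = 60
  IQR = Q3 - Q1 = 60 - 7.75 = 52.25
Step 4: Q3 = 60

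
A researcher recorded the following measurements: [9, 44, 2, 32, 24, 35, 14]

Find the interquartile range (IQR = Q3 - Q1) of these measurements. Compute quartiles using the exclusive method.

26

Step 1: Sort the data: [2, 9, 14, 24, 32, 35, 44]
Step 2: n = 7
Step 3: Using the exclusive quartile method:
  Q1 = 9
  Q2 (median) = 24
  Q3 = 35
  IQR = Q3 - Q1 = 35 - 9 = 26
Step 4: IQR = 26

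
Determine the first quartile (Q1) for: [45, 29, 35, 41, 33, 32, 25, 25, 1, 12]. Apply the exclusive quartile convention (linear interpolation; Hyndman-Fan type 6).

21.75

Step 1: Sort the data: [1, 12, 25, 25, 29, 32, 33, 35, 41, 45]
Step 2: n = 10
Step 3: Using the exclusive quartile method:
  Q1 = 21.75
  Q2 (median) = 30.5
  Q3 = 36.5
  IQR = Q3 - Q1 = 36.5 - 21.75 = 14.75
Step 4: Q1 = 21.75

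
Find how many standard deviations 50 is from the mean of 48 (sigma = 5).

0.4

Step 1: Recall the z-score formula: z = (x - mu) / sigma
Step 2: Substitute values: z = (50 - 48) / 5
Step 3: z = 2 / 5 = 0.4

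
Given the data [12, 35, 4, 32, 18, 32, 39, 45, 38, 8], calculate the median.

32

Step 1: Sort the data in ascending order: [4, 8, 12, 18, 32, 32, 35, 38, 39, 45]
Step 2: The number of values is n = 10.
Step 3: Since n is even, the median is the average of positions 5 and 6:
  Median = (32 + 32) / 2 = 32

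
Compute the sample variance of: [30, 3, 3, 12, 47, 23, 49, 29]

320

Step 1: Compute the mean: (30 + 3 + 3 + 12 + 47 + 23 + 49 + 29) / 8 = 24.5
Step 2: Compute squared deviations from the mean:
  (30 - 24.5)^2 = 30.25
  (3 - 24.5)^2 = 462.25
  (3 - 24.5)^2 = 462.25
  (12 - 24.5)^2 = 156.25
  (47 - 24.5)^2 = 506.25
  (23 - 24.5)^2 = 2.25
  (49 - 24.5)^2 = 600.25
  (29 - 24.5)^2 = 20.25
Step 3: Sum of squared deviations = 2240
Step 4: Sample variance = 2240 / 7 = 320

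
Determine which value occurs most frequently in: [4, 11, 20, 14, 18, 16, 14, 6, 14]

14

Step 1: Count the frequency of each value:
  4: appears 1 time(s)
  6: appears 1 time(s)
  11: appears 1 time(s)
  14: appears 3 time(s)
  16: appears 1 time(s)
  18: appears 1 time(s)
  20: appears 1 time(s)
Step 2: The value 14 appears most frequently (3 times).
Step 3: Mode = 14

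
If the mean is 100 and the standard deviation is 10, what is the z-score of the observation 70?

-3

Step 1: Recall the z-score formula: z = (x - mu) / sigma
Step 2: Substitute values: z = (70 - 100) / 10
Step 3: z = -30 / 10 = -3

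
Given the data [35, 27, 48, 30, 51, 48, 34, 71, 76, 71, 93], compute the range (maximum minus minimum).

66

Step 1: Identify the maximum value: max = 93
Step 2: Identify the minimum value: min = 27
Step 3: Range = max - min = 93 - 27 = 66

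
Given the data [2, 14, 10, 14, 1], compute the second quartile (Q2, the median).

10

Step 1: Sort the data: [1, 2, 10, 14, 14]
Step 2: n = 5
Step 3: Q2 is the median. Since n is odd, it is the middle value at position 3: 10
Step 4: Q2 = 10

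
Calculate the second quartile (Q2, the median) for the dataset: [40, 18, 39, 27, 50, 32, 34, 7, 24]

32

Step 1: Sort the data: [7, 18, 24, 27, 32, 34, 39, 40, 50]
Step 2: n = 9
Step 3: Q2 is the median. Since n is odd, it is the middle value at position 5: 32
Step 4: Q2 = 32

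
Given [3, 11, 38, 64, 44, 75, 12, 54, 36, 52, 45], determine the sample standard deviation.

22.7876

Step 1: Compute the mean: 39.4545
Step 2: Sum of squared deviations from the mean: 5192.7273
Step 3: Sample variance = 5192.7273 / 10 = 519.2727
Step 4: Standard deviation = sqrt(519.2727) = 22.7876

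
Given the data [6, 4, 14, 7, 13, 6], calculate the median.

6.5

Step 1: Sort the data in ascending order: [4, 6, 6, 7, 13, 14]
Step 2: The number of values is n = 6.
Step 3: Since n is even, the median is the average of positions 3 and 4:
  Median = (6 + 7) / 2 = 6.5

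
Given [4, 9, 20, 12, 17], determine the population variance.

32.24

Step 1: Compute the mean: (4 + 9 + 20 + 12 + 17) / 5 = 12.4
Step 2: Compute squared deviations from the mean:
  (4 - 12.4)^2 = 70.56
  (9 - 12.4)^2 = 11.56
  (20 - 12.4)^2 = 57.76
  (12 - 12.4)^2 = 0.16
  (17 - 12.4)^2 = 21.16
Step 3: Sum of squared deviations = 161.2
Step 4: Population variance = 161.2 / 5 = 32.24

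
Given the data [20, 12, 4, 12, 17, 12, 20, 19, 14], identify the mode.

12

Step 1: Count the frequency of each value:
  4: appears 1 time(s)
  12: appears 3 time(s)
  14: appears 1 time(s)
  17: appears 1 time(s)
  19: appears 1 time(s)
  20: appears 2 time(s)
Step 2: The value 12 appears most frequently (3 times).
Step 3: Mode = 12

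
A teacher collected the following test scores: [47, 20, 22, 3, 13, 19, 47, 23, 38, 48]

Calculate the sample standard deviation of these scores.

15.9095

Step 1: Compute the mean: 28
Step 2: Sum of squared deviations from the mean: 2278
Step 3: Sample variance = 2278 / 9 = 253.1111
Step 4: Standard deviation = sqrt(253.1111) = 15.9095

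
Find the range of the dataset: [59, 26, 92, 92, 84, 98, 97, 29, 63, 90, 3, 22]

95

Step 1: Identify the maximum value: max = 98
Step 2: Identify the minimum value: min = 3
Step 3: Range = max - min = 98 - 3 = 95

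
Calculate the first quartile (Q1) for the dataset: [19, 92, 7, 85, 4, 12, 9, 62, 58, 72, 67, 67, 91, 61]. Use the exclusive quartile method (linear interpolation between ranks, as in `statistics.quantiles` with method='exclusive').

11.25

Step 1: Sort the data: [4, 7, 9, 12, 19, 58, 61, 62, 67, 67, 72, 85, 91, 92]
Step 2: n = 14
Step 3: Using the exclusive quartile method:
  Q1 = 11.25
  Q2 (median) = 61.5
  Q3 = 75.25
  IQR = Q3 - Q1 = 75.25 - 11.25 = 64
Step 4: Q1 = 11.25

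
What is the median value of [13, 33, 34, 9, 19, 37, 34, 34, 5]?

33

Step 1: Sort the data in ascending order: [5, 9, 13, 19, 33, 34, 34, 34, 37]
Step 2: The number of values is n = 9.
Step 3: Since n is odd, the median is the middle value at position 5: 33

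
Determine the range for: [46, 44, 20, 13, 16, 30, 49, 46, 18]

36

Step 1: Identify the maximum value: max = 49
Step 2: Identify the minimum value: min = 13
Step 3: Range = max - min = 49 - 13 = 36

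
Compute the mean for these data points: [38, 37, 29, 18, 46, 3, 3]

24.8571

Step 1: Sum all values: 38 + 37 + 29 + 18 + 46 + 3 + 3 = 174
Step 2: Count the number of values: n = 7
Step 3: Mean = sum / n = 174 / 7 = 24.8571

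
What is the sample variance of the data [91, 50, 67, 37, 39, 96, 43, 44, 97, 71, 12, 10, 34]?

856.8077

Step 1: Compute the mean: (91 + 50 + 67 + 37 + 39 + 96 + 43 + 44 + 97 + 71 + 12 + 10 + 34) / 13 = 53.1538
Step 2: Compute squared deviations from the mean:
  (91 - 53.1538)^2 = 1432.3314
  (50 - 53.1538)^2 = 9.9467
  (67 - 53.1538)^2 = 191.716
  (37 - 53.1538)^2 = 260.9467
  (39 - 53.1538)^2 = 200.3314
  (96 - 53.1538)^2 = 1835.7929
  (43 - 53.1538)^2 = 103.1006
  (44 - 53.1538)^2 = 83.7929
  (97 - 53.1538)^2 = 1922.4852
  (71 - 53.1538)^2 = 318.4852
  (12 - 53.1538)^2 = 1693.6391
  (10 - 53.1538)^2 = 1862.2544
  (34 - 53.1538)^2 = 366.8698
Step 3: Sum of squared deviations = 10281.6923
Step 4: Sample variance = 10281.6923 / 12 = 856.8077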